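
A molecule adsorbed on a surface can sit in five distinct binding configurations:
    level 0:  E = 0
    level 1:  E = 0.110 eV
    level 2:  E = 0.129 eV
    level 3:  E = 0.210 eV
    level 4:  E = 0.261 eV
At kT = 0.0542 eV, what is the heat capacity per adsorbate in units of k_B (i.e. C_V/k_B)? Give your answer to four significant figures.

Eᵢ/kT = 0, 2.02952, 2.38007, 3.87454, 4.81550.
Z = Σ e^(−Eᵢ/kT) = e^(−0) + e^(−2.02952) + e^(−2.38007) + e^(−3.87454) + e^(−4.81550) = 1.00000 + 0.131399 + 0.0925441 + 0.0207639 + 0.00810317 = 1.25281.
⟨E⟩ = 0.0262350 eV, ⟨E²⟩ = 0.00366986 eV².
C_V/k_B = (⟨E²⟩ − ⟨E⟩²)/(kT)² = (0.00366986 − 0.000688275)/0.00293764 = 1.015.

1.015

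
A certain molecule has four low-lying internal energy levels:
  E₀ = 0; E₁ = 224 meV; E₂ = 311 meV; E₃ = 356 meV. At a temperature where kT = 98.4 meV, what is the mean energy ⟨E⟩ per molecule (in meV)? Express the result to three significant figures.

Eᵢ/kT = 0, 2.2764, 3.1606, 3.6179.
Z = Σ e^(−Eᵢ/kT) = e^(−0) + e^(−2.2764) + e^(−3.1606) + e^(−3.6179) = 1.0000 + 0.10265 + 0.042400 + 0.026839 = 1.1719.
⟨E⟩ = Σ Eᵢ e^(−Eᵢ/kT) / Z = (0·1.0000 + 224·0.10265 + 311·0.042400 + 356·0.026839) / 1.1719 = 39.0 meV.

39.0 meV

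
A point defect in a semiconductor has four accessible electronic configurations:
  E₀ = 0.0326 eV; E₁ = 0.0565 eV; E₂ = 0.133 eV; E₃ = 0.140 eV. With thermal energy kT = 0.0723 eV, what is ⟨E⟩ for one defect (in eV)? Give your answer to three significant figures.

Eᵢ/kT = 0.45090, 0.78147, 1.8396, 1.9364.
Z = Σ e^(−Eᵢ/kT) = e^(−0.45090) + e^(−0.78147) + e^(−1.8396) + e^(−1.9364) = 0.63705 + 0.45773 + 0.15888 + 0.14422 = 1.3979.
⟨E⟩ = Σ Eᵢ e^(−Eᵢ/kT) / Z = (0.0326·0.63705 + 0.0565·0.45773 + 0.133·0.15888 + 0.140·0.14422) / 1.3979 = 0.0629 eV.

0.0629 eV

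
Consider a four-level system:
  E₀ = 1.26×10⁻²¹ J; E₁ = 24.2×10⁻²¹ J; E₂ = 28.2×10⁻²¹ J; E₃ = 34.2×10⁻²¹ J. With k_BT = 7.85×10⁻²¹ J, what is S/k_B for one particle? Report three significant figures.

0.397

Eᵢ/kT = 0.16051, 3.0828, 3.5924, 4.3567.
Z = Σ e^(−Eᵢ/kT) = e^(−0.16051) + e^(−3.0828) + e^(−3.5924) + e^(−4.3567) = 0.85171 + 0.045831 + 0.027532 + 0.012821 = 0.93789.
⟨E⟩ = Σ EᵢPᵢ = 3.6221 ×10⁻²¹ J.
S/k_B = ln Z + ⟨E⟩/kT = ln(0.93789) + 3.6221/7.85 = -0.064123 + 0.46141 = 0.397.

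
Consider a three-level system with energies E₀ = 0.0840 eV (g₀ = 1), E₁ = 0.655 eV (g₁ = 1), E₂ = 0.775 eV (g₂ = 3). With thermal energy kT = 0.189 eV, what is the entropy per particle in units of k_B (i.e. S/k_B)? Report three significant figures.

Eᵢ/kT = 0.44444, 3.4656, 4.1005.
Z = Σ gᵢe^(−Eᵢ/kT) = 1·e^(−0.44444) + 1·e^(−3.4656) + 3·e^(−4.1005) = 0.64118 + 0.031254 + 0.049693 = 0.72213.
⟨E⟩ = Σ EᵢPᵢ = 0.15626 eV.
S/k_B = ln Z + ⟨E⟩/kT = ln(0.72213) + 0.15626/0.189 = -0.32555 + 0.82677 = 0.501.

0.501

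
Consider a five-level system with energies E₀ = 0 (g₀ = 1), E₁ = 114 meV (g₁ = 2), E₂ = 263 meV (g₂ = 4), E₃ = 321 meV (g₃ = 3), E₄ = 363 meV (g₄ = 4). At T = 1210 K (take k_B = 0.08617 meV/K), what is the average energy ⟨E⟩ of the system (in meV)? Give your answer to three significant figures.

111 meV

k_BT = 0.08617 × 1210 K = 104.27 meV.
Eᵢ/kT = 0, 1.0933, 2.5223, 3.0785, 3.4813.
Z = Σ gᵢe^(−Eᵢ/kT) = 1·e^(−0) + 2·e^(−1.0933) + 4·e^(−2.5223) + 3·e^(−3.0785) + 4·e^(−3.4813) = 1.0000 + 0.67022 + 0.32110 + 0.13808 + 0.12307 = 2.2525.
⟨E⟩ = Σ Eᵢ gᵢe^(−Eᵢ/kT) / Z = (0·1.0000 + 114·0.67022 + 263·0.32110 + 321·0.13808 + 363·0.12307) / 2.2525 = 111 meV.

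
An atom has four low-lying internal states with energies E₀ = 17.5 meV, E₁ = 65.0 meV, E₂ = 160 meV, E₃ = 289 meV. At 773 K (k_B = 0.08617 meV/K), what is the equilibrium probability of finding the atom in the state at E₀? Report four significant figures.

0.6155

k_BT = 0.08617 × 773 K = 66.6094 meV.
Eᵢ/kT = 0.262726, 0.975838, 2.40206, 4.33873.
Z = Σ e^(−Eᵢ/kT) = e^(−0.262726) + e^(−0.975838) + e^(−2.40206) + e^(−4.33873) = 0.768953 + 0.376876 + 0.0905313 + 0.0130531 = 1.24941.
P₀ = e^(−E₀/kT) / Z = 0.768953/1.24941 = 0.6155.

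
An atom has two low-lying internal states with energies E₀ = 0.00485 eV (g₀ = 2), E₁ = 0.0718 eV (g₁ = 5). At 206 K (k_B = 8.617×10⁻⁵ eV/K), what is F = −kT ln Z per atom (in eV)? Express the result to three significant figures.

k_BT = 8.617×10⁻⁵ × 206 K = 0.017751 eV.
Eᵢ/kT = 0.27322, 4.0448.
Z = Σ gᵢe^(−Eᵢ/kT) = 2·e^(−0.27322) + 5·e^(−4.0448) = 1.5219 + 0.087566 = 1.6095.
F = −kT ln Z = −0.017751 × ln(1.6095) = −0.017751 × 0.47592 = -0.00845 eV.

-0.00845 eV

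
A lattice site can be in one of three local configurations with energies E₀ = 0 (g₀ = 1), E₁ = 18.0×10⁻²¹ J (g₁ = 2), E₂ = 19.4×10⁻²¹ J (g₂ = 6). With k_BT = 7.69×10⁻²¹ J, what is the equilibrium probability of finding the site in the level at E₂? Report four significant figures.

Eᵢ/kT = 0, 2.34070, 2.52276.
Z = Σ gᵢe^(−Eᵢ/kT) = 1·e^(−0) + 2·e^(−2.34070) + 6·e^(−2.52276) = 1.00000 + 0.192520 + 0.481427 = 1.67395.
P₂ = g₂ e^(−E₂/kT) / Z = 0.481427/1.67395 = 0.2876.

0.2876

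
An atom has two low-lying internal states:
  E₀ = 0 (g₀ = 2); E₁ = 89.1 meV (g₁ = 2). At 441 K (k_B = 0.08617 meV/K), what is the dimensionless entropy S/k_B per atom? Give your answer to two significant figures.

0.99

k_BT = 0.08617 × 441 K = 38.00 meV.
Eᵢ/kT = 0, 2.345.
Z = Σ gᵢe^(−Eᵢ/kT) = 2·e^(−0) + 2·e^(−2.345) = 2.000 + 0.1917 = 2.192.
⟨E⟩ = Σ EᵢPᵢ = 7.792 meV.
S/k_B = ln Z + ⟨E⟩/kT = ln(2.192) + 7.792/38.00 = 0.7848 + 0.2051 = 0.99.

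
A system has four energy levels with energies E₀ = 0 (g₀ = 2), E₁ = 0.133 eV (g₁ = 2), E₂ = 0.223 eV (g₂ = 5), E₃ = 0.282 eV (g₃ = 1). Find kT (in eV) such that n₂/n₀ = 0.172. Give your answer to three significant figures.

0.0833 eV

n₂/n₀ = (g₂/g₀) exp[−(E₂−E₀)/kT] = 0.172.
⇒ (E₂−E₀)/kT = ln((5/2)/0.172) = ln(14.535) = 2.6766.
kT = 0.223 eV / 2.6766 = 0.0833 eV.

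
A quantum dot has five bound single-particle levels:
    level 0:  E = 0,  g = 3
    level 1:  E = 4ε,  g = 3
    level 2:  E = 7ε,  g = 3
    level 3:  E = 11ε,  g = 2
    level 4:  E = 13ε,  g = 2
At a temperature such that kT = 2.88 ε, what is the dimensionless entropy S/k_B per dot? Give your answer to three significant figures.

Eᵢ/kT = 0, 1.3889, 2.4306, 3.8194, 4.5139.
Z = Σ gᵢe^(−Eᵢ/kT) = 3·e^(−0) + 3·e^(−1.3889) + 3·e^(−2.4306) + 2·e^(−3.8194) + 2·e^(−4.5139) = 3.0000 + 0.74805 + 0.26395 + 0.043882 + 0.021911 = 4.0778.
⟨E⟩ = Σ EᵢPᵢ = 1.3751 ε.
S/k_B = ln Z + ⟨E⟩/kT = ln(4.0778) + 1.3751/2.88 = 1.4056 + 0.47747 = 1.88.

1.88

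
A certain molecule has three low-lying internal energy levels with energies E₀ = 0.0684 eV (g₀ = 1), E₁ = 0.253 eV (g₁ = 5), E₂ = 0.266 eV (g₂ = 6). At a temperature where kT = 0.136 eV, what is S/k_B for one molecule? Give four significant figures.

Eᵢ/kT = 0.502941, 1.86029, 1.95588.
Z = Σ gᵢe^(−Eᵢ/kT) = 1·e^(−0.502941) + 5·e^(−1.86029) + 6·e^(−1.95588) = 0.604749 + 0.778137 + 0.848640 = 2.23153.
⟨E⟩ = Σ EᵢPᵢ = 0.207916 eV.
S/k_B = ln Z + ⟨E⟩/kT = ln(2.23153) + 0.207916/0.136 = 0.802687 + 1.52879 = 2.331.

2.331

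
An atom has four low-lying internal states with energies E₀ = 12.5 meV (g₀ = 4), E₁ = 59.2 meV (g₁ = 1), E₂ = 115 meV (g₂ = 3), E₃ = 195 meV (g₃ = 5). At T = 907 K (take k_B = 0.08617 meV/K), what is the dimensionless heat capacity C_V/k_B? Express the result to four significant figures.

0.5374

k_BT = 0.08617 × 907 K = 78.1562 meV.
Eᵢ/kT = 0.159936, 0.757458, 1.47141, 2.49500.
Z = Σ gᵢe^(−Eᵢ/kT) = 4·e^(−0.159936) + 1·e^(−0.757458) + 3·e^(−1.47141) + 5·e^(−2.49500) = 3.40879 + 0.468857 + 0.688805 + 0.412482 = 4.97893.
⟨E⟩ = 46.1972 meV, ⟨E²⟩ = 5416.80 meV².
C_V/k_B = (⟨E²⟩ − ⟨E⟩²)/(kT)² = (5416.80 − 2134.18)/6108.39 = 0.5374.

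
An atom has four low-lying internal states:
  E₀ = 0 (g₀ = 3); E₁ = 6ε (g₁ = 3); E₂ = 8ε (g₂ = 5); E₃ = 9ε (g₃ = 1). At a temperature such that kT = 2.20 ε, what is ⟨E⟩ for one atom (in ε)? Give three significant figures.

0.712 ε

Eᵢ/kT = 0, 2.7273, 3.6364, 4.0909.
Z = Σ gᵢe^(−Eᵢ/kT) = 3·e^(−0) + 3·e^(−2.7273) + 5·e^(−3.6364) + 1·e^(−4.0909) = 3.0000 + 0.19619 + 0.13174 + 0.016724 = 3.3447.
⟨E⟩ = Σ Eᵢ gᵢe^(−Eᵢ/kT) / Z = (0·3.0000 + 6·0.19619 + 8·0.13174 + 9·0.016724) / 3.3447 = 0.712 ε.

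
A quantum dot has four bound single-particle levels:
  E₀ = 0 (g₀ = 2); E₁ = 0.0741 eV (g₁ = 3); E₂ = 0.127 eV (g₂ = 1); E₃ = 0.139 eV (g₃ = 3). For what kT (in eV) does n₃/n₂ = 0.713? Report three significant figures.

0.00835 eV

n₃/n₂ = (g₃/g₂) exp[−(E₃−E₂)/kT] = 0.713.
⇒ (E₃−E₂)/kT = ln((3/1)/0.713) = ln(4.2076) = 1.4369.
kT = 0.012 eV / 1.4369 = 0.00835 eV.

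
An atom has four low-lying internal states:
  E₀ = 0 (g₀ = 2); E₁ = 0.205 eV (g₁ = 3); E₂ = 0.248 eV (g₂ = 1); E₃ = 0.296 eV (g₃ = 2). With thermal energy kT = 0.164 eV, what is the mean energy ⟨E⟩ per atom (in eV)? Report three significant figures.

0.0963 eV

Eᵢ/kT = 0, 1.2500, 1.5122, 1.8049.
Z = Σ gᵢe^(−Eᵢ/kT) = 2·e^(−0) + 3·e^(−1.2500) + 1·e^(−1.5122) + 2·e^(−1.8049) = 2.0000 + 0.85951 + 0.22042 + 0.32898 = 3.4089.
⟨E⟩ = Σ Eᵢ gᵢe^(−Eᵢ/kT) / Z = (0·2.0000 + 0.205·0.85951 + 0.248·0.22042 + 0.296·0.32898) / 3.4089 = 0.0963 eV.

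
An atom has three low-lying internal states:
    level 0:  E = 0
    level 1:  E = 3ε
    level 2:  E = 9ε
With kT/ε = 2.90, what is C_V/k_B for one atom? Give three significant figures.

Eᵢ/kT = 0, 1.0345, 3.1034.
Z = Σ e^(−Eᵢ/kT) = e^(−0) + e^(−1.0345) + e^(−3.1034) = 1.0000 + 0.35540 + 0.044896 = 1.4003.
⟨E⟩ = 1.0500 ε, ⟨E²⟩ = 4.8812 ε².
C_V/k_B = (⟨E²⟩ − ⟨E⟩²)/(kT)² = (4.8812 − 1.1025)/8.4100 = 0.449.

0.449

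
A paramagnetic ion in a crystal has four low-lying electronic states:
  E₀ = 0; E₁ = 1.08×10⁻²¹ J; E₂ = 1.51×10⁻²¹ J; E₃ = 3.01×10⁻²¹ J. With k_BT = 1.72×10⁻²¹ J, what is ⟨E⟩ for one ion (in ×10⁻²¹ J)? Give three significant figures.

0.813 ×10⁻²¹ J

Eᵢ/kT = 0, 0.62791, 0.87791, 1.7500.
Z = Σ e^(−Eᵢ/kT) = e^(−0) + e^(−0.62791) + e^(−0.87791) + e^(−1.7500) = 1.0000 + 0.53371 + 0.41565 + 0.17377 = 2.1231.
⟨E⟩ = Σ Eᵢ e^(−Eᵢ/kT) / Z = (0·1.0000 + 1.08·0.53371 + 1.51·0.41565 + 3.01·0.17377) / 2.1231 = 0.813 ×10⁻²¹ J.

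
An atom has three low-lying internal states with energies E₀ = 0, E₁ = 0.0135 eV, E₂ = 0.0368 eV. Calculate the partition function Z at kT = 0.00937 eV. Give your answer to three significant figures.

Z = 1.26

Eᵢ/kT = 0, 1.4408, 3.9274.
Z = Σ e^(−Eᵢ/kT) = e^(−0) + e^(−1.4408) + e^(−3.9274) = 1.0000 + 0.23674 + 0.019695 = 1.2564.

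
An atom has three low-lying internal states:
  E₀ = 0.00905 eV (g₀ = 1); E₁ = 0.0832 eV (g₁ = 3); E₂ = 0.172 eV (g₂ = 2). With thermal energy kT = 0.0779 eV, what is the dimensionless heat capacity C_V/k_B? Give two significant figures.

Eᵢ/kT = 0.1162, 1.068, 2.208.
Z = Σ gᵢe^(−Eᵢ/kT) = 1·e^(−0.1162) + 3·e^(−1.068) + 2·e^(−2.208) = 0.8903 + 1.031 + 0.2198 = 2.141.
⟨E⟩ = 0.06149 eV, ⟨E²⟩ = 0.006405 eV².
C_V/k_B = (⟨E²⟩ − ⟨E⟩²)/(kT)² = (0.006405 − 0.003781)/0.006068 = 0.43.

0.43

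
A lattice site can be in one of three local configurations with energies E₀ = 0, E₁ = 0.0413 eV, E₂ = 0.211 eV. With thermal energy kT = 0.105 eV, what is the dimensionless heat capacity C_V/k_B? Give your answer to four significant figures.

Eᵢ/kT = 0, 0.393333, 2.00952.
Z = Σ e^(−Eᵢ/kT) = e^(−0) + e^(−0.393333) + e^(−2.00952) = 1.00000 + 0.674804 + 0.134053 = 1.80886.
⟨E⟩ = 0.0310442 eV, ⟨E²⟩ = 0.00393573 eV².
C_V/k_B = (⟨E²⟩ − ⟨E⟩²)/(kT)² = (0.00393573 − 0.000963742)/0.0110250 = 0.2696.

0.2696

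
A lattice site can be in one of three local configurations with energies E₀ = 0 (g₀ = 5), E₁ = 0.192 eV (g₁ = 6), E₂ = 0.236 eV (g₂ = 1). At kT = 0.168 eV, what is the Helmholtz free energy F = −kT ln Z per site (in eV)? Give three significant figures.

-0.331 eV

Eᵢ/kT = 0, 1.1429, 1.4048.
Z = Σ gᵢe^(−Eᵢ/kT) = 5·e^(−0) + 6·e^(−1.1429) + 1·e^(−1.4048) = 5.0000 + 1.9134 + 0.24542 = 7.1588.
F = −kT ln Z = −0.168 × ln(7.1588) = −0.168 × 1.9683 = -0.331 eV.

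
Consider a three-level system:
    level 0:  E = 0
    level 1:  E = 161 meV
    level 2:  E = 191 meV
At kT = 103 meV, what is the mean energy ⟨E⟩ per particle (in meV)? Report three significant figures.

Eᵢ/kT = 0, 1.5631, 1.8544.
Z = Σ e^(−Eᵢ/kT) = e^(−0) + e^(−1.5631) + e^(−1.8544) = 1.0000 + 0.20949 + 0.15655 = 1.3660.
⟨E⟩ = Σ Eᵢ e^(−Eᵢ/kT) / Z = (0·1.0000 + 161·0.20949 + 191·0.15655) / 1.3660 = 46.6 meV.

46.6 meV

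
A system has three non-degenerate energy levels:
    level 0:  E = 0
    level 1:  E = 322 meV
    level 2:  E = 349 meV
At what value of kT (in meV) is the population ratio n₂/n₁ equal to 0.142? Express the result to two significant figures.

n₂/n₁ = exp[−(E₂−E₁)/kT] = 0.142.
⇒ (E₂−E₁)/kT = ln(1/0.142) = ln(7.042) = 1.952.
kT = 27 meV / 1.952 = 14 meV.

14 meV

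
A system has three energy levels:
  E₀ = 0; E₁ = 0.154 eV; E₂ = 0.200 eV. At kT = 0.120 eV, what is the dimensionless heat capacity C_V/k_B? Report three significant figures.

Eᵢ/kT = 0, 1.2833, 1.6667.
Z = Σ e^(−Eᵢ/kT) = e^(−0) + e^(−1.2833) + e^(−1.6667) = 1.0000 + 0.27712 + 0.18887 = 1.4660.
⟨E⟩ = 0.054878 eV, ⟨E²⟩ = 0.0096364 eV².
C_V/k_B = (⟨E²⟩ − ⟨E⟩²)/(kT)² = (0.0096364 − 0.0030116)/0.014400 = 0.460.

0.460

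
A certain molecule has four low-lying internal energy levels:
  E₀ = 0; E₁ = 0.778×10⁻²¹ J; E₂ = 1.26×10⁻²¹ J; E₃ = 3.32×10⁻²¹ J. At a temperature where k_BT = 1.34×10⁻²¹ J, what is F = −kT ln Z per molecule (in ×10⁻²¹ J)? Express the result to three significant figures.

Eᵢ/kT = 0, 0.58060, 0.94030, 2.4776.
Z = Σ e^(−Eᵢ/kT) = e^(−0) + e^(−0.58060) + e^(−0.94030) + e^(−2.4776) = 1.0000 + 0.55956 + 0.39051 + 0.083944 = 2.0340.
F = −kT ln Z = −1.34 × ln(2.0340) = −1.34 × 0.71000 = -0.951 ×10⁻²¹ J.

-0.951 ×10⁻²¹ J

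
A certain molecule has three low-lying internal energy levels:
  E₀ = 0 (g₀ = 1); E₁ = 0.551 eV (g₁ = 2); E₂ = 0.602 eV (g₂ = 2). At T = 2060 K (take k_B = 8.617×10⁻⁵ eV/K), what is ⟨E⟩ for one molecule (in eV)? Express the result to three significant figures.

0.0778 eV

k_BT = 8.617×10⁻⁵ × 2060 K = 0.17751 eV.
Eᵢ/kT = 0, 3.1041, 3.3914.
Z = Σ gᵢe^(−Eᵢ/kT) = 1·e^(−0) + 2·e^(−3.1041) + 2·e^(−3.3914) = 1.0000 + 0.089730 + 0.067323 = 1.1571.
⟨E⟩ = Σ Eᵢ gᵢe^(−Eᵢ/kT) / Z = (0·1.0000 + 0.551·0.089730 + 0.602·0.067323) / 1.1571 = 0.0778 eV.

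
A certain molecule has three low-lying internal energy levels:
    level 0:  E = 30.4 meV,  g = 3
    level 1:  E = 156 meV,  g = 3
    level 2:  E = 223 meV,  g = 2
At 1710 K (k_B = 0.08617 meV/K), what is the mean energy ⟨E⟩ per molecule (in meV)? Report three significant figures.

k_BT = 0.08617 × 1710 K = 147.35 meV.
Eᵢ/kT = 0.20631, 1.0587, 1.5134.
Z = Σ gᵢe^(−Eᵢ/kT) = 3·e^(−0.20631) + 3·e^(−1.0587) + 2·e^(−1.5134) = 2.4407 + 1.0407 + 0.44032 = 3.9217.
⟨E⟩ = Σ Eᵢ gᵢe^(−Eᵢ/kT) / Z = (30.4·2.4407 + 156·1.0407 + 223·0.44032) / 3.9217 = 85.4 meV.

85.4 meV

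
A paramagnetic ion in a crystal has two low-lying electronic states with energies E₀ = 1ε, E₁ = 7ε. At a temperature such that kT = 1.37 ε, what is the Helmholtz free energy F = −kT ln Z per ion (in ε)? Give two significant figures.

Eᵢ/kT = 0.7299, 5.109.
Z = Σ e^(−Eᵢ/kT) = e^(−0.7299) + e^(−5.109) = 0.4820 + 0.006042 = 0.4880.
F = −kT ln Z = −1.37 × ln(0.4880) = −1.37 × -0.7174 = 0.98 ε.

0.98 ε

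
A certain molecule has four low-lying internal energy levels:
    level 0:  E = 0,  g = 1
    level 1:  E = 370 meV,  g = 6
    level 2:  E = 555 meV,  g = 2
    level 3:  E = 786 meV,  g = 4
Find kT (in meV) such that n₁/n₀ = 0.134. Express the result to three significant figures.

97.3 meV

n₁/n₀ = (g₁/g₀) exp[−(E₁−E₀)/kT] = 0.134.
⇒ (E₁−E₀)/kT = ln((6/1)/0.134) = ln(44.776) = 3.8017.
kT = 370 meV / 3.8017 = 97.3 meV.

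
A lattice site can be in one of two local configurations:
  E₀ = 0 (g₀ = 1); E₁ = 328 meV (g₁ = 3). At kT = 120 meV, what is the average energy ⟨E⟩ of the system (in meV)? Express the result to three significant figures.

Eᵢ/kT = 0, 2.7333.
Z = Σ gᵢe^(−Eᵢ/kT) = 1·e^(−0) + 3·e^(−2.7333) = 1.0000 + 0.19501 = 1.1950.
⟨E⟩ = Σ Eᵢ gᵢe^(−Eᵢ/kT) / Z = (0·1.0000 + 328·0.19501) / 1.1950 = 53.5 meV.

53.5 meV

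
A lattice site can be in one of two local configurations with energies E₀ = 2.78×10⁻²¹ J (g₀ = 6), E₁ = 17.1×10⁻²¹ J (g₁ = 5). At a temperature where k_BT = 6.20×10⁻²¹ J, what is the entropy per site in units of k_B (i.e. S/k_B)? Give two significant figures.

Eᵢ/kT = 0.4484, 2.758.
Z = Σ gᵢe^(−Eᵢ/kT) = 6·e^(−0.4484) + 5·e^(−2.758) = 3.832 + 0.3171 = 4.149.
⟨E⟩ = Σ EᵢPᵢ = 3.875 ×10⁻²¹ J.
S/k_B = ln Z + ⟨E⟩/kT = ln(4.149) + 3.875/6.20 = 1.423 + 0.6250 = 2.0.

2.0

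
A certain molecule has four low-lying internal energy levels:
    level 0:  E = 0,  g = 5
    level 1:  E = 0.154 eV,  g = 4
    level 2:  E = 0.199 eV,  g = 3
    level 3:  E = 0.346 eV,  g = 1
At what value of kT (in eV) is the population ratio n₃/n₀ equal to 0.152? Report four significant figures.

n₃/n₀ = (g₃/g₀) exp[−(E₃−E₀)/kT] = 0.152.
⇒ (E₃−E₀)/kT = ln((1/5)/0.152) = ln(1.31579) = 0.274437.
kT = 0.346 eV / 0.274437 = 1.261 eV.

1.261 eV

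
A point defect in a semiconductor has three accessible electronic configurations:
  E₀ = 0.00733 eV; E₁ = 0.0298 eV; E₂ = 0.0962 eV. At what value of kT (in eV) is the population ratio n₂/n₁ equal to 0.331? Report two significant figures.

n₂/n₁ = exp[−(E₂−E₁)/kT] = 0.331.
⇒ (E₂−E₁)/kT = ln(1/0.331) = ln(3.021) = 1.106.
kT = 0.0664 eV / 1.106 = 0.060 eV.

0.060 eV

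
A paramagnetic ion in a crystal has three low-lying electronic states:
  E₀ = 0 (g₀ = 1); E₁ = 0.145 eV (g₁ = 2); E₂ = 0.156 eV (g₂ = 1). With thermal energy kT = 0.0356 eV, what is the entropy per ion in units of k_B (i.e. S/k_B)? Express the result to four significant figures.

0.2304

Eᵢ/kT = 0, 4.07303, 4.38202.
Z = Σ gᵢe^(−Eᵢ/kT) = 1·e^(−0) + 2·e^(−4.07303) + 1·e^(−4.38202) = 1.00000 + 0.0340514 + 0.0125001 = 1.04655.
⟨E⟩ = Σ EᵢPᵢ = 0.00658112 eV.
S/k_B = ln Z + ⟨E⟩/kT = ln(1.04655) + 0.00658112/0.0356 = 0.0454990 + 0.184863 = 0.2304.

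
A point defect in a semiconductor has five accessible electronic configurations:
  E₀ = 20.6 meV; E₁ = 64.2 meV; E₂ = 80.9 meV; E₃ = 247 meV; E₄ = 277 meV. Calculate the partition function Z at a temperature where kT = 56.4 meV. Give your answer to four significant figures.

Eᵢ/kT = 0.365248, 1.13830, 1.43440, 4.37943, 4.91135.
Z = Σ e^(−Eᵢ/kT) = e^(−0.365248) + e^(−1.13830) + e^(−1.43440) + e^(−4.37943) + e^(−4.91135) = 0.694025 + 0.320363 + 0.238258 + 0.0125325 + 0.00736254 = 1.27254.

Z = 1.273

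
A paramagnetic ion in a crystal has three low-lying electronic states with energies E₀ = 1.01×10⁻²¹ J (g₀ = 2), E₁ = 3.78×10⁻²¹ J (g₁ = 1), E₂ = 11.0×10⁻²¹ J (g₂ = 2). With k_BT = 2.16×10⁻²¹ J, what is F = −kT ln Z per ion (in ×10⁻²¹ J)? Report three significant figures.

Eᵢ/kT = 0.46759, 1.7500, 5.0926.
Z = Σ gᵢe^(−Eᵢ/kT) = 2·e^(−0.46759) + 1·e^(−1.7500) + 2·e^(−5.0926) = 1.2530 + 0.17377 + 0.012284 = 1.4391.
F = −kT ln Z = −2.16 × ln(1.4391) = −2.16 × 0.36402 = -0.786 ×10⁻²¹ J.

-0.786 ×10⁻²¹ J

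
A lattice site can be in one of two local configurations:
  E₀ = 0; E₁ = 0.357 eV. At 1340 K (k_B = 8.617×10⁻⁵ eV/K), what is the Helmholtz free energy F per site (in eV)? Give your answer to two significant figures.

k_BT = 8.617×10⁻⁵ × 1340 K = 0.1155 eV.
Eᵢ/kT = 0, 3.091.
Z = Σ e^(−Eᵢ/kT) = e^(−0) + e^(−3.091) = 1.000 + 0.04546 = 1.045.
F = −kT ln Z = −0.1155 × ln(1.045) = −0.1155 × 0.04402 = -0.0051 eV.

-0.0051 eV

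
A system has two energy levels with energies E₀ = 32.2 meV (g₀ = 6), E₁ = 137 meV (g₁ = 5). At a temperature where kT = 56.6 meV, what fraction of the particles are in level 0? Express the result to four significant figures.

0.8843

Eᵢ/kT = 0.568905, 2.42049.
Z = Σ gᵢe^(−Eᵢ/kT) = 6·e^(−0.568905) + 5·e^(−2.42049) = 3.39687 + 0.444390 = 3.84126.
P₀ = g₀ e^(−E₀/kT) / Z = 3.39687/3.84126 = 0.8843.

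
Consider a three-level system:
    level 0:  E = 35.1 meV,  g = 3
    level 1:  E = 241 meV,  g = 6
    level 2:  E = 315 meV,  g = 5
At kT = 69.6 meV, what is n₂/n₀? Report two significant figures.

0.030

n₂/n₀ = (g₂/g₀) exp[−(E₂−E₀)/kT] = (5/3) × exp(−(279.9 meV)/(69.6 meV)) = (5/3) × exp(-4.022) = 0.030.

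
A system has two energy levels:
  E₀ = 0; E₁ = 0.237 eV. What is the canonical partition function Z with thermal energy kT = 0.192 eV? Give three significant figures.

Eᵢ/kT = 0, 1.2344.
Z = Σ e^(−Eᵢ/kT) = e^(−0) + e^(−1.2344) = 1.0000 + 0.29101 = 1.2910.

Z = 1.29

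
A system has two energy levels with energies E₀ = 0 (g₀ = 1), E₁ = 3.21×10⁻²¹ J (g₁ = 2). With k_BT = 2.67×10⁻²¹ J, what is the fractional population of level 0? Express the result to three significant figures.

0.625

Eᵢ/kT = 0, 1.2022.
Z = Σ gᵢe^(−Eᵢ/kT) = 1·e^(−0) + 2·e^(−1.2022) = 1.0000 + 0.60106 = 1.6011.
P₀ = g₀ e^(−E₀/kT) / Z = 1.0000/1.6011 = 0.625.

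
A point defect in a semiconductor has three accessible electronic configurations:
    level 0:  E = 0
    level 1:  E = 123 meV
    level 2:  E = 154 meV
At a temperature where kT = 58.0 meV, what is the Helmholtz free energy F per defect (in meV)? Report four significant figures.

Eᵢ/kT = 0, 2.12069, 2.65517.
Z = Σ e^(−Eᵢ/kT) = e^(−0) + e^(−2.12069) + e^(−2.65517) = 1.00000 + 0.119949 + 0.0702869 = 1.19024.
F = −kT ln Z = −58.0 × ln(1.19024) = −58.0 × 0.174155 = -10.10 meV.

-10.10 meV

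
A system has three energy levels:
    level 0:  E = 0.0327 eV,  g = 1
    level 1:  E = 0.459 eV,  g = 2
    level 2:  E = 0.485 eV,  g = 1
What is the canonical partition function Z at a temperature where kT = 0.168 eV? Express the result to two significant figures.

Z = 1.0

Eᵢ/kT = 0.1946, 2.732, 2.887.
Z = Σ gᵢe^(−Eᵢ/kT) = 1·e^(−0.1946) + 2·e^(−2.732) + 1·e^(−2.887) = 0.8232 + 0.1302 + 0.05574 = 1.009.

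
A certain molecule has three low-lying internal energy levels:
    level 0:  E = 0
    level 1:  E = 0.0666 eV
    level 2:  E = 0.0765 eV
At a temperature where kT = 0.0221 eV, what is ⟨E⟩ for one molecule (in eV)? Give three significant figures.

0.00525 eV

Eᵢ/kT = 0, 3.0136, 3.4615.
Z = Σ e^(−Eᵢ/kT) = e^(−0) + e^(−3.0136) + e^(−3.4615) = 1.0000 + 0.049115 + 0.031383 = 1.0805.
⟨E⟩ = Σ Eᵢ e^(−Eᵢ/kT) / Z = (0·1.0000 + 0.0666·0.049115 + 0.0765·0.031383) / 1.0805 = 0.00525 eV.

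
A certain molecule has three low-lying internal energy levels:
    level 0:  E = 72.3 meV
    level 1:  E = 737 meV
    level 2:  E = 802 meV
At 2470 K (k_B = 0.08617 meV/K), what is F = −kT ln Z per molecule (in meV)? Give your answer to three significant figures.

56.6 meV

k_BT = 0.08617 × 2470 K = 212.84 meV.
Eᵢ/kT = 0.33969, 3.4627, 3.7681.
Z = Σ e^(−Eᵢ/kT) = e^(−0.33969) + e^(−3.4627) + e^(−3.7681) = 0.71199 + 0.031345 + 0.023096 = 0.76643.
F = −kT ln Z = −212.84 × ln(0.76643) = −212.84 × -0.26601 = 56.6 meV.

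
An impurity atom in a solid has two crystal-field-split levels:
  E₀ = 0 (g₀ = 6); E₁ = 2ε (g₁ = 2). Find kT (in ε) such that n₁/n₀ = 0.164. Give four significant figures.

n₁/n₀ = (g₁/g₀) exp[−(E₁−E₀)/kT] = 0.164.
⇒ (E₁−E₀)/kT = ln((2/6)/0.164) = ln(2.03252) = 0.709276.
kT = 2ε / 0.709276 = 2.820 ε.

2.820 ε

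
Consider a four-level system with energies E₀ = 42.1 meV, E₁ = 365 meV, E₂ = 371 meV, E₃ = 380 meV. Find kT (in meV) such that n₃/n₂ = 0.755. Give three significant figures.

n₃/n₂ = exp[−(E₃−E₂)/kT] = 0.755.
⇒ (E₃−E₂)/kT = ln(1/0.755) = ln(1.3245) = 0.28104.
kT = 9 meV / 0.28104 = 32.0 meV.

32.0 meV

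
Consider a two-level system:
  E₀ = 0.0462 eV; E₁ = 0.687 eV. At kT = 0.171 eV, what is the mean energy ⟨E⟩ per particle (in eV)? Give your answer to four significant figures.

0.06096 eV

Eᵢ/kT = 0.270175, 4.01754.
Z = Σ e^(−Eᵢ/kT) = e^(−0.270175) + e^(−4.01754) = 0.763246 + 0.0179972 = 0.781243.
⟨E⟩ = Σ Eᵢ e^(−Eᵢ/kT) / Z = (0.0462·0.763246 + 0.687·0.0179972) / 0.781243 = 0.06096 eV.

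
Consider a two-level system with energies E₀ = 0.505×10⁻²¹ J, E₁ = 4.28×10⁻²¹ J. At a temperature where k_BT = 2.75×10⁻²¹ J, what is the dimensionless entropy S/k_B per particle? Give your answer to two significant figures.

0.50

Eᵢ/kT = 0.1836, 1.556.
Z = Σ e^(−Eᵢ/kT) = e^(−0.1836) + e^(−1.556) = 0.8323 + 0.2110 = 1.043.
⟨E⟩ = Σ EᵢPᵢ = 1.269 ×10⁻²¹ J.
S/k_B = ln Z + ⟨E⟩/kT = ln(1.043) + 1.269/2.75 = 0.04210 + 0.4615 = 0.50.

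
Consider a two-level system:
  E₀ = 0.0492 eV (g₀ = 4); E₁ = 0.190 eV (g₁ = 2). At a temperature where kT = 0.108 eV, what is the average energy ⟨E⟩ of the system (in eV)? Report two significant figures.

0.066 eV

Eᵢ/kT = 0.4556, 1.759.
Z = Σ gᵢe^(−Eᵢ/kT) = 4·e^(−0.4556) + 2·e^(−1.759) = 2.536 + 0.3444 = 2.880.
⟨E⟩ = Σ Eᵢ gᵢe^(−Eᵢ/kT) / Z = (0.0492·2.536 + 0.190·0.3444) / 2.880 = 0.066 eV.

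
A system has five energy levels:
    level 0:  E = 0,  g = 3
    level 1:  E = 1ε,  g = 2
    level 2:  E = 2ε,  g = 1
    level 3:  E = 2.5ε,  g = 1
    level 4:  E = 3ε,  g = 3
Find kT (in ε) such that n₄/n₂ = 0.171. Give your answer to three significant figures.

n₄/n₂ = (g₄/g₂) exp[−(E₄−E₂)/kT] = 0.171.
⇒ (E₄−E₂)/kT = ln((3/1)/0.171) = ln(17.544) = 2.8647.
kT = 1ε / 2.8647 = 0.349 ε.

0.349 ε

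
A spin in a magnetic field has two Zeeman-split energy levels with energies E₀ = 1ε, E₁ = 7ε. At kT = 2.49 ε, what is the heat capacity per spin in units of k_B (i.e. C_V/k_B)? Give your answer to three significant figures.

Eᵢ/kT = 0.40161, 2.8112.
Z = Σ e^(−Eᵢ/kT) = e^(−0.40161) + e^(−2.8112) = 0.66924 + 0.060133 = 0.72937.
⟨E⟩ = 1.4947 ε, ⟨E²⟩ = 4.9574 ε².
C_V/k_B = (⟨E²⟩ − ⟨E⟩²)/(kT)² = (4.9574 − 2.2341)/6.2001 = 0.439.

0.439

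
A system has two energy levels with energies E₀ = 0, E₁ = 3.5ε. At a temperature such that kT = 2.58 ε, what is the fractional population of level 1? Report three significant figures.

Eᵢ/kT = 0, 1.3566.
Z = Σ e^(−Eᵢ/kT) = e^(−0) + e^(−1.3566) = 1.0000 + 0.25753 = 1.2575.
P₁ = e^(−E₁/kT) / Z = 0.25753/1.2575 = 0.205.

0.205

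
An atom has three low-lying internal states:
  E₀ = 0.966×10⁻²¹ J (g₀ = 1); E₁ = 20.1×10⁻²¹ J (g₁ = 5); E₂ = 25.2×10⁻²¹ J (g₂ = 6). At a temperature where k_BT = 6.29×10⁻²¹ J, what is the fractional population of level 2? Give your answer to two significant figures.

0.093

Eᵢ/kT = 0.1536, 3.196, 4.006.
Z = Σ gᵢe^(−Eᵢ/kT) = 1·e^(−0.1536) + 5·e^(−3.196) + 6·e^(−4.006) = 0.8576 + 0.2046 + 0.1092 = 1.171.
P₂ = g₂ e^(−E₂/kT) / Z = 0.1092/1.171 = 0.093.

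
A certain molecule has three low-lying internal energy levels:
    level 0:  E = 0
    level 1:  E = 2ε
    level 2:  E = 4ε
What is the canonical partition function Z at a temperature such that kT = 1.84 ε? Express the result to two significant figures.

Eᵢ/kT = 0, 1.087, 2.174.
Z = Σ e^(−Eᵢ/kT) = e^(−0) + e^(−1.087) + e^(−2.174) = 1.000 + 0.3372 + 0.1137 = 1.451.

Z = 1.5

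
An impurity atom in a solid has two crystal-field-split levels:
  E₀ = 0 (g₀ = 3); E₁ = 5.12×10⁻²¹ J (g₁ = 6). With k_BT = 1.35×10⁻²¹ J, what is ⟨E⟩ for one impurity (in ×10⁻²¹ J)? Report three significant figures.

0.221 ×10⁻²¹ J

Eᵢ/kT = 0, 3.7926.
Z = Σ gᵢe^(−Eᵢ/kT) = 3·e^(−0) + 6·e^(−3.7926) = 3.0000 + 0.13522 = 3.1352.
⟨E⟩ = Σ Eᵢ gᵢe^(−Eᵢ/kT) / Z = (0·3.0000 + 5.12·0.13522) / 3.1352 = 0.221 ×10⁻²¹ J.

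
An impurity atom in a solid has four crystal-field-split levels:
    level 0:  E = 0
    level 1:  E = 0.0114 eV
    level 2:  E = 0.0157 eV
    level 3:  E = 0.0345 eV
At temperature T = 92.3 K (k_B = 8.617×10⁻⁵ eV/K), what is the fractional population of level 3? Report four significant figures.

0.009397

k_BT = 8.617×10⁻⁵ × 92.3 K = 0.00795349 eV.
Eᵢ/kT = 0, 1.43333, 1.97398, 4.33772.
Z = Σ e^(−Eᵢ/kT) = e^(−0) + e^(−1.43333) + e^(−1.97398) + e^(−4.33772) = 1.00000 + 0.238513 + 0.138903 + 0.0130663 = 1.39048.
P₃ = e^(−E₃/kT) / Z = 0.0130663/1.39048 = 0.009397.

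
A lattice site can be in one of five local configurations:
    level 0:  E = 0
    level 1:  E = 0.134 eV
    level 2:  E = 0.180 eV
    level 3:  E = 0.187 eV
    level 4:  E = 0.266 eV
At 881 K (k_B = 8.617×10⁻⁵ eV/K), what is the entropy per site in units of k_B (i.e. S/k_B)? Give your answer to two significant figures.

0.93

k_BT = 8.617×10⁻⁵ × 881 K = 0.07592 eV.
Eᵢ/kT = 0, 1.765, 2.371, 2.463, 3.504.
Z = Σ e^(−Eᵢ/kT) = e^(−0) + e^(−1.765) + e^(−2.371) + e^(−2.463) + e^(−3.504) = 1.000 + 0.1712 + 0.09339 + 0.08518 + 0.03008 = 1.380.
⟨E⟩ = Σ EᵢPᵢ = 0.04615 eV.
S/k_B = ln Z + ⟨E⟩/kT = ln(1.380) + 0.04615/0.07592 = 0.3221 + 0.6079 = 0.93.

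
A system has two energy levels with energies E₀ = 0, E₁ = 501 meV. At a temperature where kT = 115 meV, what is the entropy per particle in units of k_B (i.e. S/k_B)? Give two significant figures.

Eᵢ/kT = 0, 4.357.
Z = Σ e^(−Eᵢ/kT) = e^(−0) + e^(−4.357) = 1.000 + 0.01282 = 1.013.
⟨E⟩ = Σ EᵢPᵢ = 6.340 meV.
S/k_B = ln Z + ⟨E⟩/kT = ln(1.013) + 6.340/115 = 0.01292 + 0.05513 = 0.068.

0.068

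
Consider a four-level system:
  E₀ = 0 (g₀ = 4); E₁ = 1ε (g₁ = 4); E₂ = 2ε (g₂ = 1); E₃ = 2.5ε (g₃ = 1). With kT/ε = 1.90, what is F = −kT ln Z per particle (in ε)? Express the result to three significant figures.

Eᵢ/kT = 0, 0.52632, 1.0526, 1.3158.
Z = Σ gᵢe^(−Eᵢ/kT) = 4·e^(−0) + 4·e^(−0.52632) + 1·e^(−1.0526) + 1·e^(−1.3158) = 4.0000 + 2.3631 + 0.34903 + 0.26826 = 6.9804.
F = −kT ln Z = −1.90 × ln(6.9804) = −1.90 × 1.9431 = -3.69 ε.

-3.69 ε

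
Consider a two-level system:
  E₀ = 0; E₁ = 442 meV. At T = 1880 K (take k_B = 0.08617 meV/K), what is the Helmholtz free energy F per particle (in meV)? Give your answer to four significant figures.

-10.25 meV

k_BT = 0.08617 × 1880 K = 162.000 meV.
Eᵢ/kT = 0, 2.72840.
Z = Σ e^(−Eᵢ/kT) = e^(−0) + e^(−2.72840) = 1.00000 + 0.0653237 = 1.06532.
F = −kT ln Z = −162.000 × ln(1.06532) = −162.000 × 0.0632752 = -10.25 meV.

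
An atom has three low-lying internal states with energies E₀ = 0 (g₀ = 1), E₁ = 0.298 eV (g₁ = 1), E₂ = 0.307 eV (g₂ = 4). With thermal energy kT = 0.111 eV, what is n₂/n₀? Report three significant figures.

n₂/n₀ = (g₂/g₀) exp[−(E₂−E₀)/kT] = (4/1) × exp(−(0.307 eV)/(0.111 eV)) = (4/1) × exp(-2.7658) = 0.252.

0.252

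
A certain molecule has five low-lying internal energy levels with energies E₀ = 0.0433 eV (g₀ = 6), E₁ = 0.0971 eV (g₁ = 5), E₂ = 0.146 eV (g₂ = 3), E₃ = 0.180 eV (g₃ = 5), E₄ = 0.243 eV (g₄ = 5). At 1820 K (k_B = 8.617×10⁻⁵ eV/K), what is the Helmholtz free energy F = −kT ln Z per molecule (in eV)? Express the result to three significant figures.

k_BT = 8.617×10⁻⁵ × 1820 K = 0.15683 eV.
Eᵢ/kT = 0.27610, 0.61914, 0.93094, 1.1477, 1.5494.
Z = Σ gᵢe^(−Eᵢ/kT) = 6·e^(−0.27610) + 5·e^(−0.61914) + 3·e^(−0.93094) + 5·e^(−1.1477) + 5·e^(−1.5494) = 4.5524 + 2.6920 + 1.1825 + 1.5868 + 1.0619 = 11.076.
F = −kT ln Z = −0.15683 × ln(11.076) = −0.15683 × 2.4048 = -0.377 eV.

-0.377 eV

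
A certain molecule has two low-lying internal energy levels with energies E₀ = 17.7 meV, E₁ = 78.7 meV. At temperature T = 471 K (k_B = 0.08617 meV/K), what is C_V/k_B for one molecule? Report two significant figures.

k_BT = 0.08617 × 471 K = 40.59 meV.
Eᵢ/kT = 0.4361, 1.939.
Z = Σ e^(−Eᵢ/kT) = e^(−0.4361) + e^(−1.939) = 0.6466 + 0.1438 = 0.7904.
⟨E⟩ = 28.80 meV, ⟨E²⟩ = 1383 meV².
C_V/k_B = (⟨E²⟩ − ⟨E⟩²)/(kT)² = (1383 − 829.4)/1648 = 0.34.

0.34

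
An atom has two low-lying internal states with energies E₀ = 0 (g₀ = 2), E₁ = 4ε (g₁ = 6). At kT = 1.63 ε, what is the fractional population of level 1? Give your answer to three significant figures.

Eᵢ/kT = 0, 2.4540.
Z = Σ gᵢe^(−Eᵢ/kT) = 2·e^(−0) + 6·e^(−2.4540) = 2.0000 + 0.51569 = 2.5157.
P₁ = g₁ e^(−E₁/kT) / Z = 0.51569/2.5157 = 0.205.

0.205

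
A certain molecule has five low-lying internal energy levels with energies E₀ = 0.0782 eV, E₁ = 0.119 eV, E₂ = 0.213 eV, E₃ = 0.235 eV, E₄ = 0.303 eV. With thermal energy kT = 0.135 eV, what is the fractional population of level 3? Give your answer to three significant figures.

0.120

Eᵢ/kT = 0.57926, 0.88148, 1.5778, 1.7407, 2.2444.
Z = Σ e^(−Eᵢ/kT) = e^(−0.57926) + e^(−0.88148) + e^(−1.5778) + e^(−1.7407) + e^(−2.2444) = 0.56031 + 0.41417 + 0.20643 + 0.17540 + 0.10599 = 1.4623.
P₃ = e^(−E₃/kT) / Z = 0.17540/1.4623 = 0.120.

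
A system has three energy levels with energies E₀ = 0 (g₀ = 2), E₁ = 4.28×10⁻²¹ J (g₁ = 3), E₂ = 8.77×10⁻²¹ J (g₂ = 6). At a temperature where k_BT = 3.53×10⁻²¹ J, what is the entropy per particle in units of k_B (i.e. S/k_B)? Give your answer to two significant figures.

Eᵢ/kT = 0, 1.212, 2.484.
Z = Σ gᵢe^(−Eᵢ/kT) = 2·e^(−0) + 3·e^(−1.212) + 6·e^(−2.484) = 2.000 + 0.8928 + 0.5005 = 3.393.
⟨E⟩ = Σ EᵢPᵢ = 2.420 ×10⁻²¹ J.
S/k_B = ln Z + ⟨E⟩/kT = ln(3.393) + 2.420/3.53 = 1.222 + 0.6856 = 1.9.

1.9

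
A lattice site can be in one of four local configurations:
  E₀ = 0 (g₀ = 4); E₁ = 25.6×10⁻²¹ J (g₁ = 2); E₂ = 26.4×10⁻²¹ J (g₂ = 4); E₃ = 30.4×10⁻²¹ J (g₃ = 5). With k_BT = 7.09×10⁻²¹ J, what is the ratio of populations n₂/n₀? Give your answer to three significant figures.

n₂/n₀ = (g₂/g₀) exp[−(E₂−E₀)/kT] = (4/4) × exp(−(26.4 ×10⁻²¹ J)/(7.09 ×10⁻²¹ J)) = (4/4) × exp(-3.7236) = 0.0241.

0.0241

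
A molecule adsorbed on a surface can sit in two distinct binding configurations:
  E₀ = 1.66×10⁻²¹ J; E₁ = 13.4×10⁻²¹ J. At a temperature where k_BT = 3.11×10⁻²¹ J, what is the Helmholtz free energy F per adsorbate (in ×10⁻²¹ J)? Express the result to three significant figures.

Eᵢ/kT = 0.53376, 4.3087.
Z = Σ e^(−Eᵢ/kT) = e^(−0.53376) + e^(−4.3087) = 0.58640 + 0.013451 = 0.59985.
F = −kT ln Z = −3.11 × ln(0.59985) = −3.11 × -0.51108 = 1.59 ×10⁻²¹ J.

1.59 ×10⁻²¹ J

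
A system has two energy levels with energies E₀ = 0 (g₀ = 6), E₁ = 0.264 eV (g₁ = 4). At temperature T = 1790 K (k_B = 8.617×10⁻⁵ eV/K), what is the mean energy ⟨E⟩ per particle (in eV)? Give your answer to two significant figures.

0.028 eV

k_BT = 8.617×10⁻⁵ × 1790 K = 0.1542 eV.
Eᵢ/kT = 0, 1.712.
Z = Σ gᵢe^(−Eᵢ/kT) = 6·e^(−0) + 4·e^(−1.712) = 6.000 + 0.7220 = 6.722.
⟨E⟩ = Σ Eᵢ gᵢe^(−Eᵢ/kT) / Z = (0·6.000 + 0.264·0.7220) / 6.722 = 0.028 eV.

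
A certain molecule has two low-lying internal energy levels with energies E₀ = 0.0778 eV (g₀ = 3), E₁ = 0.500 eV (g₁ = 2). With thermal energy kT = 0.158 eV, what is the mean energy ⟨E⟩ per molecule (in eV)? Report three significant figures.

Eᵢ/kT = 0.49241, 3.1646.
Z = Σ gᵢe^(−Eᵢ/kT) = 3·e^(−0.49241) + 2·e^(−3.1646) = 1.8335 + 0.084462 = 1.9180.
⟨E⟩ = Σ Eᵢ gᵢe^(−Eᵢ/kT) / Z = (0.0778·1.8335 + 0.500·0.084462) / 1.9180 = 0.0964 eV.

0.0964 eV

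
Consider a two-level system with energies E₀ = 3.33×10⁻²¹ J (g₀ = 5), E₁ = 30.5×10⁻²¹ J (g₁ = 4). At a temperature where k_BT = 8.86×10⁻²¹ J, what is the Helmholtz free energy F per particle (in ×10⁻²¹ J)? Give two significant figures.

Eᵢ/kT = 0.3758, 3.442.
Z = Σ gᵢe^(−Eᵢ/kT) = 5·e^(−0.3758) + 4·e^(−3.442) = 3.434 + 0.1280 = 3.562.
F = −kT ln Z = −8.86 × ln(3.562) = −8.86 × 1.270 = -11 ×10⁻²¹ J.

-11 ×10⁻²¹ J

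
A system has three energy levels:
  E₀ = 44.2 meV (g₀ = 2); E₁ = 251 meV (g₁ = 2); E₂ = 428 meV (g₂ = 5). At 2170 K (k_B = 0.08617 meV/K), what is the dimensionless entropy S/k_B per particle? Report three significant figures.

k_BT = 0.08617 × 2170 K = 186.99 meV.
Eᵢ/kT = 0.23638, 1.3423, 2.2889.
Z = Σ gᵢe^(−Eᵢ/kT) = 2·e^(−0.23638) + 2·e^(−1.3423) + 5·e^(−2.2889) = 1.5790 + 0.52249 + 0.50689 = 2.6084.
⟨E⟩ = Σ EᵢPᵢ = 160.21 meV.
S/k_B = ln Z + ⟨E⟩/kT = ln(2.6084) + 160.21/186.99 = 0.95874 + 0.85678 = 1.82.

1.82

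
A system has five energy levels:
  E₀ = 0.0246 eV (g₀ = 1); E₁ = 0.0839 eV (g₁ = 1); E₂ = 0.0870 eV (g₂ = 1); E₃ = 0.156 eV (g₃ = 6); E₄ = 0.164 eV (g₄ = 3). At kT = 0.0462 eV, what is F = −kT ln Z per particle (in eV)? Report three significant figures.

Eᵢ/kT = 0.53247, 1.8160, 1.8831, 3.3766, 3.5498.
Z = Σ gᵢe^(−Eᵢ/kT) = 1·e^(−0.53247) + 1·e^(−1.8160) + 1·e^(−1.8831) + 6·e^(−3.3766) + 3·e^(−3.5498) = 0.58715 + 0.16268 + 0.15212 + 0.20498 + 0.086191 = 1.1931.
F = −kT ln Z = −0.0462 × ln(1.1931) = −0.0462 × 0.17655 = -0.00816 eV.

-0.00816 eV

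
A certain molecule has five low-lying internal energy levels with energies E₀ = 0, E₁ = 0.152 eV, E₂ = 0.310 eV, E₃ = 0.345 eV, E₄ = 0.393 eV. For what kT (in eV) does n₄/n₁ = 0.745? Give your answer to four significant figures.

0.8187 eV

n₄/n₁ = exp[−(E₄−E₁)/kT] = 0.745.
⇒ (E₄−E₁)/kT = ln(1/0.745) = ln(1.34228) = 0.294370.
kT = 0.241 eV / 0.294370 = 0.8187 eV.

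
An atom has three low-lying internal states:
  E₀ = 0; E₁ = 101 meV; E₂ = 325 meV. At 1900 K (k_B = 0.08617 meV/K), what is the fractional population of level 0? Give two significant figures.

0.60

k_BT = 0.08617 × 1900 K = 163.7 meV.
Eᵢ/kT = 0, 0.6170, 1.985.
Z = Σ e^(−Eᵢ/kT) = e^(−0) + e^(−0.6170) + e^(−1.985) = 1.000 + 0.5396 + 0.1374 = 1.677.
P₀ = e^(−E₀/kT) / Z = 1.000/1.677 = 0.60.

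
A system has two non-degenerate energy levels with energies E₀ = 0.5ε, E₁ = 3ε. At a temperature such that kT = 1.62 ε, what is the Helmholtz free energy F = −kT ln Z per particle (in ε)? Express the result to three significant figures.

Eᵢ/kT = 0.30864, 1.8519.
Z = Σ e^(−Eᵢ/kT) = e^(−0.30864) + e^(−1.8519) = 0.73445 + 0.15694 = 0.89139.
F = −kT ln Z = −1.62 × ln(0.89139) = −1.62 × -0.11497 = 0.186 ε.

0.186 ε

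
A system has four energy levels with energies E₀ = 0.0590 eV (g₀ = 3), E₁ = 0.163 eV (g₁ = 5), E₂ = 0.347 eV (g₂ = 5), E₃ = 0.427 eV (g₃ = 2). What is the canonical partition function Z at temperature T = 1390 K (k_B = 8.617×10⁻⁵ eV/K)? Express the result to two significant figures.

k_BT = 8.617×10⁻⁵ × 1390 K = 0.1198 eV.
Eᵢ/kT = 0.4925, 1.361, 2.896, 3.564.
Z = Σ gᵢe^(−Eᵢ/kT) = 3·e^(−0.4925) + 5·e^(−1.361) + 5·e^(−2.896) + 2·e^(−3.564) = 1.833 + 1.282 + 0.2762 + 0.05665 = 3.448.

Z = 3.4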